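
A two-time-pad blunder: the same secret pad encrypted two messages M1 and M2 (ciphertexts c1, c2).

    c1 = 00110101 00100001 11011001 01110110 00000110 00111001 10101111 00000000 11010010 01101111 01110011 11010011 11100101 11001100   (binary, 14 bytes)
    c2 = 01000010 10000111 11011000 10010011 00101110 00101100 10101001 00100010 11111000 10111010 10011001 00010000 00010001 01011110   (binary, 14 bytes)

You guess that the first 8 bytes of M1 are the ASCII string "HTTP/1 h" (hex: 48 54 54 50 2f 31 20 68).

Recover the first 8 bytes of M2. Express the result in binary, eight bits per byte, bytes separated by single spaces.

00111111 11110010 01010101 10110101 00000111 00100100 00100110 01001010

First, c1 ⊕ c2 = (M1 ⊕ K) ⊕ (M2 ⊕ K) = M1 ⊕ M2, so the key drops out. Then M2 = (M1 ⊕ M2) ⊕ M1 over the first 8 bytes.
byte 0: (35 xor 42) xor 48 = 77 xor 48 = 3f
byte 1: (21 xor 87) xor 54 = a6 xor 54 = f2
byte 2: (d9 xor d8) xor 54 = 01 xor 54 = 55
byte 3: (76 xor 93) xor 50 = e5 xor 50 = b5
byte 4: (06 xor 2e) xor 2f = 28 xor 2f = 07
byte 5: (39 xor 2c) xor 31 = 15 xor 31 = 24
byte 6: (af xor a9) xor 20 = 06 xor 20 = 26
byte 7: (00 xor 22) xor 68 = 22 xor 68 = 4a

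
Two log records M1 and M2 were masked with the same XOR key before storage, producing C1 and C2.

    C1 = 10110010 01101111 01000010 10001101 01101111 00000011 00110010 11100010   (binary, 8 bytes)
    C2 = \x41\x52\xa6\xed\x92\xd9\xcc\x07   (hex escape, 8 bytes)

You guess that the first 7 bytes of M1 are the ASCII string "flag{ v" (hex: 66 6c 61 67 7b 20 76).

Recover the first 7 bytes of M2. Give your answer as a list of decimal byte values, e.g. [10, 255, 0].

First, C1 ⊕ C2 = (M1 ⊕ K) ⊕ (M2 ⊕ K) = M1 ⊕ M2, so the key drops out. Then M2 = (M1 ⊕ M2) ⊕ M1 over the first 7 bytes.
byte 0: (b2 ^ 41) ^ 66 = f3 ^ 66 = 95
byte 1: (6f ^ 52) ^ 6c = 3d ^ 6c = 51
byte 2: (42 ^ a6) ^ 61 = e4 ^ 61 = 85
byte 3: (8d ^ ed) ^ 67 = 60 ^ 67 = 07
byte 4: (6f ^ 92) ^ 7b = fd ^ 7b = 86
byte 5: (03 ^ d9) ^ 20 = da ^ 20 = fa
byte 6: (32 ^ cc) ^ 76 = fe ^ 76 = 88

[149, 81, 133, 7, 134, 250, 136]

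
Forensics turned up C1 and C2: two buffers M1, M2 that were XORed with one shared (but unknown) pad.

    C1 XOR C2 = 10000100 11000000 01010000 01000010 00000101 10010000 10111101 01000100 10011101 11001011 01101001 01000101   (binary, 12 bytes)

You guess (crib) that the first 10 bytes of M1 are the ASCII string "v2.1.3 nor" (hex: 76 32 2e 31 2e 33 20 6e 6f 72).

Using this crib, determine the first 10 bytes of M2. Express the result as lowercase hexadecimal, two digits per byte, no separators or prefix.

Since C1 ⊕ C2 = M1 ⊕ M2, XORing with the guessed M1 bytes yields the corresponding M2 bytes: M2 = (C1 ⊕ C2) ⊕ M1.
132 ⊕ 118 = 242
192 ⊕  50 = 242
 80 ⊕  46 = 126
 66 ⊕  49 = 115
  5 ⊕  46 =  43
144 ⊕  51 = 163
189 ⊕  32 = 157
 68 ⊕ 110 =  42
157 ⊕ 111 = 242
203 ⊕ 114 = 185

f2f27e732ba39d2af2b9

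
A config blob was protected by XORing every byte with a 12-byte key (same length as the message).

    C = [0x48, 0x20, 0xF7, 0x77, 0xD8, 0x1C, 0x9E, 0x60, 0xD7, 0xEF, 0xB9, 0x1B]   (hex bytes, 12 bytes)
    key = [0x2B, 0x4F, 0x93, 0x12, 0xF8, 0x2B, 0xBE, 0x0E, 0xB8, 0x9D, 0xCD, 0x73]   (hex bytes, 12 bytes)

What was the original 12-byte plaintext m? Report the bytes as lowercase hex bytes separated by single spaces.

63 6f 64 65 20 37 20 6e 6f 72 74 68

XOR is its own inverse, so applying the key byte-wise gives the result directly.
01001000 ^ 00101011 = 01100011
00100000 ^ 01001111 = 01101111
11110111 ^ 10010011 = 01100100
01110111 ^ 00010010 = 01100101
11011000 ^ 11111000 = 00100000
00011100 ^ 00101011 = 00110111
10011110 ^ 10111110 = 00100000
01100000 ^ 00001110 = 01101110
11010111 ^ 10111000 = 01101111
11101111 ^ 10011101 = 01110010
10111001 ^ 11001101 = 01110100
00011011 ^ 01110011 = 01101000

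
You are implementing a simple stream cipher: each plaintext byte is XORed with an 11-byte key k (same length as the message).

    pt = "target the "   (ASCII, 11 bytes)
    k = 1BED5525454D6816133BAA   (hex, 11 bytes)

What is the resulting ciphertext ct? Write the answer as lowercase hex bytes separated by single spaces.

6f 8c 27 42 20 39 48 62 7b 5e 8a

byte 0: 116 xor  27 = 111
byte 1:  97 xor 237 = 140
byte 2: 114 xor  85 =  39
byte 3: 103 xor  37 =  66
byte 4: 101 xor  69 =  32
byte 5: 116 xor  77 =  57
byte 6:  32 xor 104 =  72
byte 7: 116 xor  22 =  98
byte 8: 104 xor  19 = 123
byte 9: 101 xor  59 =  94
byte 10:  32 xor 170 = 138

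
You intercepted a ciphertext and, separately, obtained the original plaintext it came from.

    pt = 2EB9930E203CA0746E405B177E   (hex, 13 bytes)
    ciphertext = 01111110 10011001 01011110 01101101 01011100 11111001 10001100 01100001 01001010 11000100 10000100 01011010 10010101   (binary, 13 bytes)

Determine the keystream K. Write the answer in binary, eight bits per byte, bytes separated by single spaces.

01010000 00100000 11001101 01100011 01111100 11000101 00101100 00010101 00100100 10000100 11011111 01001101 11101011

Since ciphertext = pt ⊕ K, XORing both sides with pt gives K = pt ⊕ ciphertext.
2e xor 7e = 50
b9 xor 99 = 20
93 xor 5e = cd
0e xor 6d = 63
20 xor 5c = 7c
3c xor f9 = c5
a0 xor 8c = 2c
74 xor 61 = 15
6e xor 4a = 24
40 xor c4 = 84
5b xor 84 = df
17 xor 5a = 4d
7e xor 95 = eb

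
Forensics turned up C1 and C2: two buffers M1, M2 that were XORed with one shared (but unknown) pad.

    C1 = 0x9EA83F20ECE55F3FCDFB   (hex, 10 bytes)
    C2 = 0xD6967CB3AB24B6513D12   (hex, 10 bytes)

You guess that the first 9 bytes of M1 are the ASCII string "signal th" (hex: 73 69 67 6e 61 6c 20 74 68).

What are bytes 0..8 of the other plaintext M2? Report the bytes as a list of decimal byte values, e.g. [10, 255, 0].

First, C1 ⊕ C2 = (M1 ⊕ K) ⊕ (M2 ⊕ K) = M1 ⊕ M2, so the key drops out. Then M2 = (M1 ⊕ M2) ⊕ M1 over the first 9 bytes.
byte 0: (9e ^ d6) ^ 73 = 48 ^ 73 = 3b
byte 1: (a8 ^ 96) ^ 69 = 3e ^ 69 = 57
byte 2: (3f ^ 7c) ^ 67 = 43 ^ 67 = 24
byte 3: (20 ^ b3) ^ 6e = 93 ^ 6e = fd
byte 4: (ec ^ ab) ^ 61 = 47 ^ 61 = 26
byte 5: (e5 ^ 24) ^ 6c = c1 ^ 6c = ad
byte 6: (5f ^ b6) ^ 20 = e9 ^ 20 = c9
byte 7: (3f ^ 51) ^ 74 = 6e ^ 74 = 1a
byte 8: (cd ^ 3d) ^ 68 = f0 ^ 68 = 98

[59, 87, 36, 253, 38, 173, 201, 26, 152]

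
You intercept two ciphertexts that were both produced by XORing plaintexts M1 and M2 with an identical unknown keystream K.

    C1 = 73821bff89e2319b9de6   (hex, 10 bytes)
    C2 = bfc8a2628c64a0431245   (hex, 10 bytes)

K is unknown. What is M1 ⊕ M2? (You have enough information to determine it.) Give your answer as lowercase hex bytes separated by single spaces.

C1 ⊕ C2 = (M1 ⊕ K) ⊕ (M2 ⊕ K) = M1 ⊕ M2 — the shared key cancels under XOR.
73 ⊕ bf = cc
82 ⊕ c8 = 4a
1b ⊕ a2 = b9
ff ⊕ 62 = 9d
89 ⊕ 8c = 05
e2 ⊕ 64 = 86
31 ⊕ a0 = 91
9b ⊕ 43 = d8
9d ⊕ 12 = 8f
e6 ⊕ 45 = a3

cc 4a b9 9d 05 86 91 d8 8f a3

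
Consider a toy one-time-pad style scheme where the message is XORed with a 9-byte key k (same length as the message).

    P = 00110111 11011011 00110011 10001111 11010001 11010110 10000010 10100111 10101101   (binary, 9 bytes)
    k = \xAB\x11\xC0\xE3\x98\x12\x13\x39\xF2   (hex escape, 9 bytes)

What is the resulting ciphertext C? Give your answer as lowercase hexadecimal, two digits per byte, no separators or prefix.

37 XOR ab = 9c
db XOR 11 = ca
33 XOR c0 = f3
8f XOR e3 = 6c
d1 XOR 98 = 49
d6 XOR 12 = c4
82 XOR 13 = 91
a7 XOR 39 = 9e
ad XOR f2 = 5f

9ccaf36c49c4919e5f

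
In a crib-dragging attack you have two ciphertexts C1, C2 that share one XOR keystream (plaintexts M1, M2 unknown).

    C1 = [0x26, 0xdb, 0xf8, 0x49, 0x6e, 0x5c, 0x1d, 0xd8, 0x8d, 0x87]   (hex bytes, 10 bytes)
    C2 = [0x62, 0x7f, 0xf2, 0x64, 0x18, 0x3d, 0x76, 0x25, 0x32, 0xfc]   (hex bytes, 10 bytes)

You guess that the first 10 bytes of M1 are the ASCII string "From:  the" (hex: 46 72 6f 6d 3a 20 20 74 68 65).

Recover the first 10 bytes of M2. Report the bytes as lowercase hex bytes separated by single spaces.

First, C1 ⊕ C2 = (M1 ⊕ K) ⊕ (M2 ⊕ K) = M1 ⊕ M2, so the key drops out. Then M2 = (M1 ⊕ M2) ⊕ M1 over the first 10 bytes.
byte 0: (26 XOR 62) XOR 46 = 44 XOR 46 = 02
byte 1: (db XOR 7f) XOR 72 = a4 XOR 72 = d6
byte 2: (f8 XOR f2) XOR 6f = 0a XOR 6f = 65
byte 3: (49 XOR 64) XOR 6d = 2d XOR 6d = 40
byte 4: (6e XOR 18) XOR 3a = 76 XOR 3a = 4c
byte 5: (5c XOR 3d) XOR 20 = 61 XOR 20 = 41
byte 6: (1d XOR 76) XOR 20 = 6b XOR 20 = 4b
byte 7: (d8 XOR 25) XOR 74 = fd XOR 74 = 89
byte 8: (8d XOR 32) XOR 68 = bf XOR 68 = d7
byte 9: (87 XOR fc) XOR 65 = 7b XOR 65 = 1e

02 d6 65 40 4c 41 4b 89 d7 1e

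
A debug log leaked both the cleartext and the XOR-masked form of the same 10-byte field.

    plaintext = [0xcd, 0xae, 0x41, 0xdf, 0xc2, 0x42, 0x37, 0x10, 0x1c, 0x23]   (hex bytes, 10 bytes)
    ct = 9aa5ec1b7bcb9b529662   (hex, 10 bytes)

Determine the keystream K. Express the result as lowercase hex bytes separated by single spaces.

Since ct = plaintext ⊕ K, XORing both sides with plaintext gives K = plaintext ⊕ ct.
byte 0: 11001101 XOR 10011010 = 01010111
byte 1: 10101110 XOR 10100101 = 00001011
byte 2: 01000001 XOR 11101100 = 10101101
byte 3: 11011111 XOR 00011011 = 11000100
byte 4: 11000010 XOR 01111011 = 10111001
byte 5: 01000010 XOR 11001011 = 10001001
byte 6: 00110111 XOR 10011011 = 10101100
byte 7: 00010000 XOR 01010010 = 01000010
byte 8: 00011100 XOR 10010110 = 10001010
byte 9: 00100011 XOR 01100010 = 01000001

57 0b ad c4 b9 89 ac 42 8a 41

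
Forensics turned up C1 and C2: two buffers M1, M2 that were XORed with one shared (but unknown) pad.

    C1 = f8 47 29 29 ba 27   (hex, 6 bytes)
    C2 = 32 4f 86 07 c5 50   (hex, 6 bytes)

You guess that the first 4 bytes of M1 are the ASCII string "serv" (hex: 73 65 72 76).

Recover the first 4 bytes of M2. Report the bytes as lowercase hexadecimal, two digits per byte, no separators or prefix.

First, C1 ⊕ C2 = (M1 ⊕ K) ⊕ (M2 ⊕ K) = M1 ⊕ M2, so the key drops out. Then M2 = (M1 ⊕ M2) ⊕ M1 over the first 4 bytes.
byte 0: (f8 ^ 32) ^ 73 = ca ^ 73 = b9
byte 1: (47 ^ 4f) ^ 65 = 08 ^ 65 = 6d
byte 2: (29 ^ 86) ^ 72 = af ^ 72 = dd
byte 3: (29 ^ 07) ^ 76 = 2e ^ 76 = 58

b96ddd58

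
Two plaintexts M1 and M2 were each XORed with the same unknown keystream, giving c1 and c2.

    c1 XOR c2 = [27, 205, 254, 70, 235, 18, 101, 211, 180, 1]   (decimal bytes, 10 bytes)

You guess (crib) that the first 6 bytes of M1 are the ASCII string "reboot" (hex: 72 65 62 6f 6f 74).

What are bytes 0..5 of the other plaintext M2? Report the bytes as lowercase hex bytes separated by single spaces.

Since c1 ⊕ c2 = M1 ⊕ M2, XORing with the guessed M1 bytes yields the corresponding M2 bytes: M2 = (c1 ⊕ c2) ⊕ M1.
1b ⊕ 72 = 69
cd ⊕ 65 = a8
fe ⊕ 62 = 9c
46 ⊕ 6f = 29
eb ⊕ 6f = 84
12 ⊕ 74 = 66

69 a8 9c 29 84 66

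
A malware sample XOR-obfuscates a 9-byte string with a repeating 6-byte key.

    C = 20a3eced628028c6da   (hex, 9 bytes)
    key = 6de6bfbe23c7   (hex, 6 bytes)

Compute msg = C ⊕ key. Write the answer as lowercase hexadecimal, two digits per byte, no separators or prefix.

4d4553534147452065

The 6-byte key repeats, so the effective keystream is 6d e6 bf be 23 c7 6d e6 bf.
byte 0: 00100000 xor 01101101 = 01001101
byte 1: 10100011 xor 11100110 = 01000101
byte 2: 11101100 xor 10111111 = 01010011
byte 3: 11101101 xor 10111110 = 01010011
byte 4: 01100010 xor 00100011 = 01000001
byte 5: 10000000 xor 11000111 = 01000111
byte 6: 00101000 xor 01101101 = 01000101
byte 7: 11000110 xor 11100110 = 00100000
byte 8: 11011010 xor 10111111 = 01100101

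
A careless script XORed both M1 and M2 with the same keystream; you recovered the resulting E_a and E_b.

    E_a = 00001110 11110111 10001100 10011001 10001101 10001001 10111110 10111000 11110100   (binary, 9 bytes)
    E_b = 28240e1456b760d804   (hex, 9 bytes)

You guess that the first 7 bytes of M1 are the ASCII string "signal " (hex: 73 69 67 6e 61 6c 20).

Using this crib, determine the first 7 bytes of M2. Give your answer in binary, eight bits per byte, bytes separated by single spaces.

First, E_a ⊕ E_b = (M1 ⊕ K) ⊕ (M2 ⊕ K) = M1 ⊕ M2, so the key drops out. Then M2 = (M1 ⊕ M2) ⊕ M1 over the first 7 bytes.
byte 0: (0e ⊕ 28) ⊕ 73 = 26 ⊕ 73 = 55
byte 1: (f7 ⊕ 24) ⊕ 69 = d3 ⊕ 69 = ba
byte 2: (8c ⊕ 0e) ⊕ 67 = 82 ⊕ 67 = e5
byte 3: (99 ⊕ 14) ⊕ 6e = 8d ⊕ 6e = e3
byte 4: (8d ⊕ 56) ⊕ 61 = db ⊕ 61 = ba
byte 5: (89 ⊕ b7) ⊕ 6c = 3e ⊕ 6c = 52
byte 6: (be ⊕ 60) ⊕ 20 = de ⊕ 20 = fe

01010101 10111010 11100101 11100011 10111010 01010010 11111110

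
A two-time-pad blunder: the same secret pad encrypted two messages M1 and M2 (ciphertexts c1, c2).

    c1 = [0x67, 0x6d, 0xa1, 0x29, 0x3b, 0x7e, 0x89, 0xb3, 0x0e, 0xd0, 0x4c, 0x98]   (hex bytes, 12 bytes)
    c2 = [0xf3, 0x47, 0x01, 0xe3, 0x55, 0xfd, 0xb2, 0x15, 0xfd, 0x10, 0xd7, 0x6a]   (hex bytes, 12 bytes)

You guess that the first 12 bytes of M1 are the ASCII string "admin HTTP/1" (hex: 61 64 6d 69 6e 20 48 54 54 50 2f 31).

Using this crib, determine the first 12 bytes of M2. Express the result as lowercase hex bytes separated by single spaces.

f5 4e cd a3 00 a3 73 f2 a7 90 b4 c3

First, c1 ⊕ c2 = (M1 ⊕ K) ⊕ (M2 ⊕ K) = M1 ⊕ M2, so the key drops out. Then M2 = (M1 ⊕ M2) ⊕ M1 over the first 12 bytes.
byte 0: (67 xor f3) xor 61 = 94 xor 61 = f5
byte 1: (6d xor 47) xor 64 = 2a xor 64 = 4e
byte 2: (a1 xor 01) xor 6d = a0 xor 6d = cd
byte 3: (29 xor e3) xor 69 = ca xor 69 = a3
byte 4: (3b xor 55) xor 6e = 6e xor 6e = 00
byte 5: (7e xor fd) xor 20 = 83 xor 20 = a3
byte 6: (89 xor b2) xor 48 = 3b xor 48 = 73
byte 7: (b3 xor 15) xor 54 = a6 xor 54 = f2
byte 8: (0e xor fd) xor 54 = f3 xor 54 = a7
byte 9: (d0 xor 10) xor 50 = c0 xor 50 = 90
byte 10: (4c xor d7) xor 2f = 9b xor 2f = b4
byte 11: (98 xor 6a) xor 31 = f2 xor 31 = c3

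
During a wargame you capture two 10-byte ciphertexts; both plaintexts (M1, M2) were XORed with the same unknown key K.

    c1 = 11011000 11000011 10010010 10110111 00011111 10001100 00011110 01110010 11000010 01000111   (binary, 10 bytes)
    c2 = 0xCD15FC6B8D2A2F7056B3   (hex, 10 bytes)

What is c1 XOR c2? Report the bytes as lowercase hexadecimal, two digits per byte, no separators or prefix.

15d66edc92a6310294f4

c1 ⊕ c2 = (M1 ⊕ K) ⊕ (M2 ⊕ K) = M1 ⊕ M2 — the shared key cancels under XOR.
11011000 ^ 11001101 = 00010101
11000011 ^ 00010101 = 11010110
10010010 ^ 11111100 = 01101110
10110111 ^ 01101011 = 11011100
00011111 ^ 10001101 = 10010010
10001100 ^ 00101010 = 10100110
00011110 ^ 00101111 = 00110001
01110010 ^ 01110000 = 00000010
11000010 ^ 01010110 = 10010100
01000111 ^ 10110011 = 11110100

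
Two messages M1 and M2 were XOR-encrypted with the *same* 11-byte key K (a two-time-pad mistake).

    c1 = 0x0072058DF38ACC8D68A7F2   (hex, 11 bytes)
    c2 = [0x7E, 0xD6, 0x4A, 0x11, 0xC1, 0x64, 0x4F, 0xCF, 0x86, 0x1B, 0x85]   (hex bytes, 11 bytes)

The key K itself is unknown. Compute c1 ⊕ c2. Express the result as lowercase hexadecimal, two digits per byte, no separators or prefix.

7ea44f9c32ee8342eebc77

c1 ⊕ c2 = (M1 ⊕ K) ⊕ (M2 ⊕ K) = M1 ⊕ M2 — the shared key cancels under XOR.
00000000 ^ 01111110 = 01111110
01110010 ^ 11010110 = 10100100
00000101 ^ 01001010 = 01001111
10001101 ^ 00010001 = 10011100
11110011 ^ 11000001 = 00110010
10001010 ^ 01100100 = 11101110
11001100 ^ 01001111 = 10000011
10001101 ^ 11001111 = 01000010
01101000 ^ 10000110 = 11101110
10100111 ^ 00011011 = 10111100
11110010 ^ 10000101 = 01110111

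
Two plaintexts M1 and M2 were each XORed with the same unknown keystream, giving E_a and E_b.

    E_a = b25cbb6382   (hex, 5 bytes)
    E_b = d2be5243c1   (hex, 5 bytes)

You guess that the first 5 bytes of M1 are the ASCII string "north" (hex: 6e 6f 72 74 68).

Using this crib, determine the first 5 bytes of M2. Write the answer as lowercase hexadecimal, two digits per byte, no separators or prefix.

First, E_a ⊕ E_b = (M1 ⊕ K) ⊕ (M2 ⊕ K) = M1 ⊕ M2, so the key drops out. Then M2 = (M1 ⊕ M2) ⊕ M1 over the first 5 bytes.
byte 0: (b2 ^ d2) ^ 6e = 60 ^ 6e = 0e
byte 1: (5c ^ be) ^ 6f = e2 ^ 6f = 8d
byte 2: (bb ^ 52) ^ 72 = e9 ^ 72 = 9b
byte 3: (63 ^ 43) ^ 74 = 20 ^ 74 = 54
byte 4: (82 ^ c1) ^ 68 = 43 ^ 68 = 2b

0e8d9b542b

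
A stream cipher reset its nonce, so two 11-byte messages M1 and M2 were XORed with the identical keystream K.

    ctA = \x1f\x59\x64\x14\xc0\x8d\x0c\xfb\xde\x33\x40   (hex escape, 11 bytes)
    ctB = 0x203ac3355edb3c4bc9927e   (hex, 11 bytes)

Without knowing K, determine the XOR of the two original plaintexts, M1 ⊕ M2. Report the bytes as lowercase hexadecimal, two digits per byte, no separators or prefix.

ctA ⊕ ctB = (M1 ⊕ K) ⊕ (M2 ⊕ K) = M1 ⊕ M2 — the shared key cancels under XOR.
byte 0:  31 ^  32 =  63
byte 1:  89 ^  58 =  99
byte 2: 100 ^ 195 = 167
byte 3:  20 ^  53 =  33
byte 4: 192 ^  94 = 158
byte 5: 141 ^ 219 =  86
byte 6:  12 ^  60 =  48
byte 7: 251 ^  75 = 176
byte 8: 222 ^ 201 =  23
byte 9:  51 ^ 146 = 161
byte 10:  64 ^ 126 =  62

3f63a7219e5630b017a13e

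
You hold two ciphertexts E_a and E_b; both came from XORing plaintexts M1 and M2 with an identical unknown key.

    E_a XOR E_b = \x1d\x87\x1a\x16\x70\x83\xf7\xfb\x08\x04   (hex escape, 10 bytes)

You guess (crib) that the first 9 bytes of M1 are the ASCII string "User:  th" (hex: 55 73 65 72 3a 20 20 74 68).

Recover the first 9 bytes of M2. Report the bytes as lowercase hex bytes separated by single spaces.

48 f4 7f 64 4a a3 d7 8f 60

Since E_a ⊕ E_b = M1 ⊕ M2, XORing with the guessed M1 bytes yields the corresponding M2 bytes: M2 = (E_a ⊕ E_b) ⊕ M1.
 29 xor  85 =  72
135 xor 115 = 244
 26 xor 101 = 127
 22 xor 114 = 100
112 xor  58 =  74
131 xor  32 = 163
247 xor  32 = 215
251 xor 116 = 143
  8 xor 104 =  96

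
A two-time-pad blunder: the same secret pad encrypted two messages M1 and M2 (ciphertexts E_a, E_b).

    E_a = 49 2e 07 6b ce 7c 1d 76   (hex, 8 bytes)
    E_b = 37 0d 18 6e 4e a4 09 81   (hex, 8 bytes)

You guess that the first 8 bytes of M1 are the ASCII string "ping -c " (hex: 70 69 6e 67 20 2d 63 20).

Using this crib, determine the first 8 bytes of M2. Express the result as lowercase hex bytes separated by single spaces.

First, E_a ⊕ E_b = (M1 ⊕ K) ⊕ (M2 ⊕ K) = M1 ⊕ M2, so the key drops out. Then M2 = (M1 ⊕ M2) ⊕ M1 over the first 8 bytes.
byte 0: (49 XOR 37) XOR 70 = 7e XOR 70 = 0e
byte 1: (2e XOR 0d) XOR 69 = 23 XOR 69 = 4a
byte 2: (07 XOR 18) XOR 6e = 1f XOR 6e = 71
byte 3: (6b XOR 6e) XOR 67 = 05 XOR 67 = 62
byte 4: (ce XOR 4e) XOR 20 = 80 XOR 20 = a0
byte 5: (7c XOR a4) XOR 2d = d8 XOR 2d = f5
byte 6: (1d XOR 09) XOR 63 = 14 XOR 63 = 77
byte 7: (76 XOR 81) XOR 20 = f7 XOR 20 = d7

0e 4a 71 62 a0 f5 77 d7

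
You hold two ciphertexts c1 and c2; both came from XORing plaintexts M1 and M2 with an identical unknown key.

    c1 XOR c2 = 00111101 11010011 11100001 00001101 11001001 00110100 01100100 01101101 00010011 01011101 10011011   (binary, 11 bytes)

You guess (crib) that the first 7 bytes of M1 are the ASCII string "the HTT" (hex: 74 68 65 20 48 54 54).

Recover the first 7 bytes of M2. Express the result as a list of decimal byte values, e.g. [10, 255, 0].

[73, 187, 132, 45, 129, 96, 48]

Since c1 ⊕ c2 = M1 ⊕ M2, XORing with the guessed M1 bytes yields the corresponding M2 bytes: M2 = (c1 ⊕ c2) ⊕ M1.
3d XOR 74 = 49
d3 XOR 68 = bb
e1 XOR 65 = 84
0d XOR 20 = 2d
c9 XOR 48 = 81
34 XOR 54 = 60
64 XOR 54 = 30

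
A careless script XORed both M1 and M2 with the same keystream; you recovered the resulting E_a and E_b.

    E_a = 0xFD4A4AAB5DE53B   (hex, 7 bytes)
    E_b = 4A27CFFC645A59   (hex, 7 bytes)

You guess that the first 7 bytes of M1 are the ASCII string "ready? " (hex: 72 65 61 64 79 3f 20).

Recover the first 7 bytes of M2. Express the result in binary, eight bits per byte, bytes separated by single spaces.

First, E_a ⊕ E_b = (M1 ⊕ K) ⊕ (M2 ⊕ K) = M1 ⊕ M2, so the key drops out. Then M2 = (M1 ⊕ M2) ⊕ M1 over the first 7 bytes.
byte 0: (fd ^ 4a) ^ 72 = b7 ^ 72 = c5
byte 1: (4a ^ 27) ^ 65 = 6d ^ 65 = 08
byte 2: (4a ^ cf) ^ 61 = 85 ^ 61 = e4
byte 3: (ab ^ fc) ^ 64 = 57 ^ 64 = 33
byte 4: (5d ^ 64) ^ 79 = 39 ^ 79 = 40
byte 5: (e5 ^ 5a) ^ 3f = bf ^ 3f = 80
byte 6: (3b ^ 59) ^ 20 = 62 ^ 20 = 42

11000101 00001000 11100100 00110011 01000000 10000000 01000010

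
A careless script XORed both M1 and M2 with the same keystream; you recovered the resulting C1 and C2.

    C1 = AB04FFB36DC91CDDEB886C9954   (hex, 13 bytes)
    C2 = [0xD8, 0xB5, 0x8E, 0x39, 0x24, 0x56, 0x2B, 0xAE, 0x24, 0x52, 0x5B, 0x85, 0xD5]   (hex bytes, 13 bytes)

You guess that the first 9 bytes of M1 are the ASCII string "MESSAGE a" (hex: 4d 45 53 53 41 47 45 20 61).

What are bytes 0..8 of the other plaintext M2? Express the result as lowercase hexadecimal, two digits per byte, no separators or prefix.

First, C1 ⊕ C2 = (M1 ⊕ K) ⊕ (M2 ⊕ K) = M1 ⊕ M2, so the key drops out. Then M2 = (M1 ⊕ M2) ⊕ M1 over the first 9 bytes.
byte 0: (ab ^ d8) ^ 4d = 73 ^ 4d = 3e
byte 1: (04 ^ b5) ^ 45 = b1 ^ 45 = f4
byte 2: (ff ^ 8e) ^ 53 = 71 ^ 53 = 22
byte 3: (b3 ^ 39) ^ 53 = 8a ^ 53 = d9
byte 4: (6d ^ 24) ^ 41 = 49 ^ 41 = 08
byte 5: (c9 ^ 56) ^ 47 = 9f ^ 47 = d8
byte 6: (1c ^ 2b) ^ 45 = 37 ^ 45 = 72
byte 7: (dd ^ ae) ^ 20 = 73 ^ 20 = 53
byte 8: (eb ^ 24) ^ 61 = cf ^ 61 = ae

3ef422d908d87253ae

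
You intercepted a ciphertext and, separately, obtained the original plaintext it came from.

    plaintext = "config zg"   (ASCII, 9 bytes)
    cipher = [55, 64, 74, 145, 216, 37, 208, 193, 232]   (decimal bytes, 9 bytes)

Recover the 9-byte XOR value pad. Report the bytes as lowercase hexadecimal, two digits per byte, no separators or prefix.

Since cipher = plaintext ⊕ pad, XORing both sides with plaintext gives pad = plaintext ⊕ cipher.
63 XOR 37 = 54
6f XOR 40 = 2f
6e XOR 4a = 24
66 XOR 91 = f7
69 XOR d8 = b1
67 XOR 25 = 42
20 XOR d0 = f0
7a XOR c1 = bb
67 XOR e8 = 8f

542f24f7b142f0bb8f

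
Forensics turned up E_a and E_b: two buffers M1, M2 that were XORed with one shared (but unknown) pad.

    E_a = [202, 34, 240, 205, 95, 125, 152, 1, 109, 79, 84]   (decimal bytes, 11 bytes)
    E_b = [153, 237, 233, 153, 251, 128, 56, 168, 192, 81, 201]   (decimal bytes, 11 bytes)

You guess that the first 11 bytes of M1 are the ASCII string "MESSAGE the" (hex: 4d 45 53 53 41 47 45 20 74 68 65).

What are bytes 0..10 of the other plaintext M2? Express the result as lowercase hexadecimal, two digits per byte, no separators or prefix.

First, E_a ⊕ E_b = (M1 ⊕ K) ⊕ (M2 ⊕ K) = M1 ⊕ M2, so the key drops out. Then M2 = (M1 ⊕ M2) ⊕ M1 over the first 11 bytes.
byte 0: (ca XOR 99) XOR 4d = 53 XOR 4d = 1e
byte 1: (22 XOR ed) XOR 45 = cf XOR 45 = 8a
byte 2: (f0 XOR e9) XOR 53 = 19 XOR 53 = 4a
byte 3: (cd XOR 99) XOR 53 = 54 XOR 53 = 07
byte 4: (5f XOR fb) XOR 41 = a4 XOR 41 = e5
byte 5: (7d XOR 80) XOR 47 = fd XOR 47 = ba
byte 6: (98 XOR 38) XOR 45 = a0 XOR 45 = e5
byte 7: (01 XOR a8) XOR 20 = a9 XOR 20 = 89
byte 8: (6d XOR c0) XOR 74 = ad XOR 74 = d9
byte 9: (4f XOR 51) XOR 68 = 1e XOR 68 = 76
byte 10: (54 XOR c9) XOR 65 = 9d XOR 65 = f8

1e8a4a07e5bae589d976f8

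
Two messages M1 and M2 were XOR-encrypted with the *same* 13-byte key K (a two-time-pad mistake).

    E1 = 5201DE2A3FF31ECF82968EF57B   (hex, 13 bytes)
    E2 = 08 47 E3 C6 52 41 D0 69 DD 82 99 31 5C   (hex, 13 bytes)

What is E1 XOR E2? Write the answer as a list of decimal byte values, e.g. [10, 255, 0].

E1 ⊕ E2 = (M1 ⊕ K) ⊕ (M2 ⊕ K) = M1 ⊕ M2 — the shared key cancels under XOR.
01010010 ⊕ 00001000 = 01011010
00000001 ⊕ 01000111 = 01000110
11011110 ⊕ 11100011 = 00111101
00101010 ⊕ 11000110 = 11101100
00111111 ⊕ 01010010 = 01101101
11110011 ⊕ 01000001 = 10110010
00011110 ⊕ 11010000 = 11001110
11001111 ⊕ 01101001 = 10100110
10000010 ⊕ 11011101 = 01011111
10010110 ⊕ 10000010 = 00010100
10001110 ⊕ 10011001 = 00010111
11110101 ⊕ 00110001 = 11000100
01111011 ⊕ 01011100 = 00100111

[90, 70, 61, 236, 109, 178, 206, 166, 95, 20, 23, 196, 39]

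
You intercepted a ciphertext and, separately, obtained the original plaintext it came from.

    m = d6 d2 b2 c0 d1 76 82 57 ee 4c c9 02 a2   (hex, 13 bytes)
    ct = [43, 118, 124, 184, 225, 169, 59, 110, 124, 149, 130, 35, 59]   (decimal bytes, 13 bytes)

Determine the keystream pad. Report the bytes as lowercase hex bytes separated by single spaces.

fd a4 ce 78 30 df b9 39 92 d9 4b 21 99

Since ct = m ⊕ pad, XORing both sides with m gives pad = m ⊕ ct.
d6 ⊕ 2b = fd
d2 ⊕ 76 = a4
b2 ⊕ 7c = ce
c0 ⊕ b8 = 78
d1 ⊕ e1 = 30
76 ⊕ a9 = df
82 ⊕ 3b = b9
57 ⊕ 6e = 39
ee ⊕ 7c = 92
4c ⊕ 95 = d9
c9 ⊕ 82 = 4b
02 ⊕ 23 = 21
a2 ⊕ 3b = 99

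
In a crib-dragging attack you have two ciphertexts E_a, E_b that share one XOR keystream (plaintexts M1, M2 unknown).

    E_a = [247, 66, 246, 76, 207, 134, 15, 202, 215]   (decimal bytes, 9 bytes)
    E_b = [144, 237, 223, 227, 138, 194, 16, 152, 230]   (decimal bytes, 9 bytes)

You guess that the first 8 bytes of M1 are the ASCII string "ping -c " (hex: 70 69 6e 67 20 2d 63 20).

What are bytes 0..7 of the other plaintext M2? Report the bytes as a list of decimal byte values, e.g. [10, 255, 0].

First, E_a ⊕ E_b = (M1 ⊕ K) ⊕ (M2 ⊕ K) = M1 ⊕ M2, so the key drops out. Then M2 = (M1 ⊕ M2) ⊕ M1 over the first 8 bytes.
byte 0: (f7 ^ 90) ^ 70 = 67 ^ 70 = 17
byte 1: (42 ^ ed) ^ 69 = af ^ 69 = c6
byte 2: (f6 ^ df) ^ 6e = 29 ^ 6e = 47
byte 3: (4c ^ e3) ^ 67 = af ^ 67 = c8
byte 4: (cf ^ 8a) ^ 20 = 45 ^ 20 = 65
byte 5: (86 ^ c2) ^ 2d = 44 ^ 2d = 69
byte 6: (0f ^ 10) ^ 63 = 1f ^ 63 = 7c
byte 7: (ca ^ 98) ^ 20 = 52 ^ 20 = 72

[23, 198, 71, 200, 101, 105, 124, 114]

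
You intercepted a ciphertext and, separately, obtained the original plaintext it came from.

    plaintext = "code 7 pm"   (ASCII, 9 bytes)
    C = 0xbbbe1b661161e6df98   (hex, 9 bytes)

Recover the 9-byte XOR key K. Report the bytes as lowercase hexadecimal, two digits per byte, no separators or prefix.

Since C = plaintext ⊕ K, XORing both sides with plaintext gives K = plaintext ⊕ C.
63 xor bb = d8
6f xor be = d1
64 xor 1b = 7f
65 xor 66 = 03
20 xor 11 = 31
37 xor 61 = 56
20 xor e6 = c6
70 xor df = af
6d xor 98 = f5

d8d17f033156c6aff5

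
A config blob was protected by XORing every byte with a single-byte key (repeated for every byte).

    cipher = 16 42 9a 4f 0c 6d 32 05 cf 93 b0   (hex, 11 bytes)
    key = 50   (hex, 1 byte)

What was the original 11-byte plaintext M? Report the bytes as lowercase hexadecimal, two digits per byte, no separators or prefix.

4612ca1f5c3d62559fc3e0

The 1-byte key repeats, so the effective keystream is 50 50 50 50 50 50 50 50 50 50 50.
byte 0: 00010110 ^ 01010000 = 01000110
byte 1: 01000010 ^ 01010000 = 00010010
byte 2: 10011010 ^ 01010000 = 11001010
byte 3: 01001111 ^ 01010000 = 00011111
byte 4: 00001100 ^ 01010000 = 01011100
byte 5: 01101101 ^ 01010000 = 00111101
byte 6: 00110010 ^ 01010000 = 01100010
byte 7: 00000101 ^ 01010000 = 01010101
byte 8: 11001111 ^ 01010000 = 10011111
byte 9: 10010011 ^ 01010000 = 11000011
byte 10: 10110000 ^ 01010000 = 11100000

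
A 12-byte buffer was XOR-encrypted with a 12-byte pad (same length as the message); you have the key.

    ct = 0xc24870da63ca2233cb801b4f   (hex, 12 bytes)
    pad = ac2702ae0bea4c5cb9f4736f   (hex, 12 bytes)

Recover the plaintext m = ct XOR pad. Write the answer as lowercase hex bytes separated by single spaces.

XOR is its own inverse, so applying the key byte-wise gives the result directly.
194 XOR 172 = 110
 72 XOR  39 = 111
112 XOR   2 = 114
218 XOR 174 = 116
 99 XOR  11 = 104
202 XOR 234 =  32
 34 XOR  76 = 110
 51 XOR  92 = 111
203 XOR 185 = 114
128 XOR 244 = 116
 27 XOR 115 = 104
 79 XOR 111 =  32

6e 6f 72 74 68 20 6e 6f 72 74 68 20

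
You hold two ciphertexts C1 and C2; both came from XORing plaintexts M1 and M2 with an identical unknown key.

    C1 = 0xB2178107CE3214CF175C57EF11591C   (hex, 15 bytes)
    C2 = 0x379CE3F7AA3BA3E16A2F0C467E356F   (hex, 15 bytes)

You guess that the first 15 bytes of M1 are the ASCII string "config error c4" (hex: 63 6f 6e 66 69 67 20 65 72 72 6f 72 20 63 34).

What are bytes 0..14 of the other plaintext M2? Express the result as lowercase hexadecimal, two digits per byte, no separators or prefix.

First, C1 ⊕ C2 = (M1 ⊕ K) ⊕ (M2 ⊕ K) = M1 ⊕ M2, so the key drops out. Then M2 = (M1 ⊕ M2) ⊕ M1 over the first 15 bytes.
byte 0: (b2 ⊕ 37) ⊕ 63 = 85 ⊕ 63 = e6
byte 1: (17 ⊕ 9c) ⊕ 6f = 8b ⊕ 6f = e4
byte 2: (81 ⊕ e3) ⊕ 6e = 62 ⊕ 6e = 0c
byte 3: (07 ⊕ f7) ⊕ 66 = f0 ⊕ 66 = 96
byte 4: (ce ⊕ aa) ⊕ 69 = 64 ⊕ 69 = 0d
byte 5: (32 ⊕ 3b) ⊕ 67 = 09 ⊕ 67 = 6e
byte 6: (14 ⊕ a3) ⊕ 20 = b7 ⊕ 20 = 97
byte 7: (cf ⊕ e1) ⊕ 65 = 2e ⊕ 65 = 4b
byte 8: (17 ⊕ 6a) ⊕ 72 = 7d ⊕ 72 = 0f
byte 9: (5c ⊕ 2f) ⊕ 72 = 73 ⊕ 72 = 01
byte 10: (57 ⊕ 0c) ⊕ 6f = 5b ⊕ 6f = 34
byte 11: (ef ⊕ 46) ⊕ 72 = a9 ⊕ 72 = db
byte 12: (11 ⊕ 7e) ⊕ 20 = 6f ⊕ 20 = 4f
byte 13: (59 ⊕ 35) ⊕ 63 = 6c ⊕ 63 = 0f
byte 14: (1c ⊕ 6f) ⊕ 34 = 73 ⊕ 34 = 47

e6e40c960d6e974b0f0134db4f0f47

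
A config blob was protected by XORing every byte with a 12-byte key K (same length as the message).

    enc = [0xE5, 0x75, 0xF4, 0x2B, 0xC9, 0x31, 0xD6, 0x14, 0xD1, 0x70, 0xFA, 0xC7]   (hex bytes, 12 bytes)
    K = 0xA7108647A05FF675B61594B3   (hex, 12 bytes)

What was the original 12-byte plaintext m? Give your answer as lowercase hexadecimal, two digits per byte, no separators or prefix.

4265726c696e206167656e74

XOR is its own inverse, so applying the key byte-wise gives the result directly.
byte 0: 11100101 ^ 10100111 = 01000010
byte 1: 01110101 ^ 00010000 = 01100101
byte 2: 11110100 ^ 10000110 = 01110010
byte 3: 00101011 ^ 01000111 = 01101100
byte 4: 11001001 ^ 10100000 = 01101001
byte 5: 00110001 ^ 01011111 = 01101110
byte 6: 11010110 ^ 11110110 = 00100000
byte 7: 00010100 ^ 01110101 = 01100001
byte 8: 11010001 ^ 10110110 = 01100111
byte 9: 01110000 ^ 00010101 = 01100101
byte 10: 11111010 ^ 10010100 = 01101110
byte 11: 11000111 ^ 10110011 = 01110100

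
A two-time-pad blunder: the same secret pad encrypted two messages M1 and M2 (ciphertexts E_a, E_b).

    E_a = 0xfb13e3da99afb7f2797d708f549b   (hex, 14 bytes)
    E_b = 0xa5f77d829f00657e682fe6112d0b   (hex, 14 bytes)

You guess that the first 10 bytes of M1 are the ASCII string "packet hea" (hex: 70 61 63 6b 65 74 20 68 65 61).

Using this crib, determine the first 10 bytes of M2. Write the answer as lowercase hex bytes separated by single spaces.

First, E_a ⊕ E_b = (M1 ⊕ K) ⊕ (M2 ⊕ K) = M1 ⊕ M2, so the key drops out. Then M2 = (M1 ⊕ M2) ⊕ M1 over the first 10 bytes.
byte 0: (fb xor a5) xor 70 = 5e xor 70 = 2e
byte 1: (13 xor f7) xor 61 = e4 xor 61 = 85
byte 2: (e3 xor 7d) xor 63 = 9e xor 63 = fd
byte 3: (da xor 82) xor 6b = 58 xor 6b = 33
byte 4: (99 xor 9f) xor 65 = 06 xor 65 = 63
byte 5: (af xor 00) xor 74 = af xor 74 = db
byte 6: (b7 xor 65) xor 20 = d2 xor 20 = f2
byte 7: (f2 xor 7e) xor 68 = 8c xor 68 = e4
byte 8: (79 xor 68) xor 65 = 11 xor 65 = 74
byte 9: (7d xor 2f) xor 61 = 52 xor 61 = 33

2e 85 fd 33 63 db f2 e4 74 33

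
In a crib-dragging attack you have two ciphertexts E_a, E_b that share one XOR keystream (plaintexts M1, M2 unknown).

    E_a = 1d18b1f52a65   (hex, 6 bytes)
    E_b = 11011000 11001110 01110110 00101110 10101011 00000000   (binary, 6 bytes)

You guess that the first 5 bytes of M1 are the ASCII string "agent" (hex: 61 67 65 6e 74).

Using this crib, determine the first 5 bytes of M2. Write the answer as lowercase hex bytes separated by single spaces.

a4 b1 a2 b5 f5

First, E_a ⊕ E_b = (M1 ⊕ K) ⊕ (M2 ⊕ K) = M1 ⊕ M2, so the key drops out. Then M2 = (M1 ⊕ M2) ⊕ M1 over the first 5 bytes.
byte 0: (1d XOR d8) XOR 61 = c5 XOR 61 = a4
byte 1: (18 XOR ce) XOR 67 = d6 XOR 67 = b1
byte 2: (b1 XOR 76) XOR 65 = c7 XOR 65 = a2
byte 3: (f5 XOR 2e) XOR 6e = db XOR 6e = b5
byte 4: (2a XOR ab) XOR 74 = 81 XOR 74 = f5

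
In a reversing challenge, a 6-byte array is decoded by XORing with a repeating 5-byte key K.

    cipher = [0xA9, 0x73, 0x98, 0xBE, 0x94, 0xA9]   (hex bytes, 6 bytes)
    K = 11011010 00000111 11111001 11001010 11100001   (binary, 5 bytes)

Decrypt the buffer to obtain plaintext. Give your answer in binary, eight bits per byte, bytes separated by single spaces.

01110011 01110100 01100001 01110100 01110101 01110011

The 5-byte key repeats, so the effective keystream is da 07 f9 ca e1 da.
byte 0: 10101001 xor 11011010 = 01110011
byte 1: 01110011 xor 00000111 = 01110100
byte 2: 10011000 xor 11111001 = 01100001
byte 3: 10111110 xor 11001010 = 01110100
byte 4: 10010100 xor 11100001 = 01110101
byte 5: 10101001 xor 11011010 = 01110011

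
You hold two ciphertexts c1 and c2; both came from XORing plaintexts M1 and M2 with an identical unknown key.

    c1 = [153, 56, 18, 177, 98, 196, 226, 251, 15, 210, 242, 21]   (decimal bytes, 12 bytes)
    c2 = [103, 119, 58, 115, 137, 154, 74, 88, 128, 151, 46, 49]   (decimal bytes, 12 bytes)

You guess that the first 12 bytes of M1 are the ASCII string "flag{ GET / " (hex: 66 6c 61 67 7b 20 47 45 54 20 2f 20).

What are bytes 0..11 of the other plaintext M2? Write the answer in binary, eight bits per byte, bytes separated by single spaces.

First, c1 ⊕ c2 = (M1 ⊕ K) ⊕ (M2 ⊕ K) = M1 ⊕ M2, so the key drops out. Then M2 = (M1 ⊕ M2) ⊕ M1 over the first 12 bytes.
byte 0: (99 ⊕ 67) ⊕ 66 = fe ⊕ 66 = 98
byte 1: (38 ⊕ 77) ⊕ 6c = 4f ⊕ 6c = 23
byte 2: (12 ⊕ 3a) ⊕ 61 = 28 ⊕ 61 = 49
byte 3: (b1 ⊕ 73) ⊕ 67 = c2 ⊕ 67 = a5
byte 4: (62 ⊕ 89) ⊕ 7b = eb ⊕ 7b = 90
byte 5: (c4 ⊕ 9a) ⊕ 20 = 5e ⊕ 20 = 7e
byte 6: (e2 ⊕ 4a) ⊕ 47 = a8 ⊕ 47 = ef
byte 7: (fb ⊕ 58) ⊕ 45 = a3 ⊕ 45 = e6
byte 8: (0f ⊕ 80) ⊕ 54 = 8f ⊕ 54 = db
byte 9: (d2 ⊕ 97) ⊕ 20 = 45 ⊕ 20 = 65
byte 10: (f2 ⊕ 2e) ⊕ 2f = dc ⊕ 2f = f3
byte 11: (15 ⊕ 31) ⊕ 20 = 24 ⊕ 20 = 04

10011000 00100011 01001001 10100101 10010000 01111110 11101111 11100110 11011011 01100101 11110011 00000100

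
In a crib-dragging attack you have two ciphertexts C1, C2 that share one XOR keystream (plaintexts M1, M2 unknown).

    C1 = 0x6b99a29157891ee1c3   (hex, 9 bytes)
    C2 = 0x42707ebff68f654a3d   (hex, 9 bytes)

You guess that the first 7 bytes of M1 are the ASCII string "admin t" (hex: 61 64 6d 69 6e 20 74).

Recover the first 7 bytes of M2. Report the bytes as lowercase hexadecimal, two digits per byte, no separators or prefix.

First, C1 ⊕ C2 = (M1 ⊕ K) ⊕ (M2 ⊕ K) = M1 ⊕ M2, so the key drops out. Then M2 = (M1 ⊕ M2) ⊕ M1 over the first 7 bytes.
byte 0: (6b xor 42) xor 61 = 29 xor 61 = 48
byte 1: (99 xor 70) xor 64 = e9 xor 64 = 8d
byte 2: (a2 xor 7e) xor 6d = dc xor 6d = b1
byte 3: (91 xor bf) xor 69 = 2e xor 69 = 47
byte 4: (57 xor f6) xor 6e = a1 xor 6e = cf
byte 5: (89 xor 8f) xor 20 = 06 xor 20 = 26
byte 6: (1e xor 65) xor 74 = 7b xor 74 = 0f

488db147cf260f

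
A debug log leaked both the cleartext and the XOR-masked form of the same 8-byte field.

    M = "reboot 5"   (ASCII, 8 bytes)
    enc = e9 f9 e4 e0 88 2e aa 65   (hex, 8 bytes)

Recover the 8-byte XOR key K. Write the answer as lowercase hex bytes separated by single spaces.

9b 9c 86 8f e7 5a 8a 50

Since enc = M ⊕ K, XORing both sides with M gives K = M ⊕ enc.
byte 0: 01110010 ⊕ 11101001 = 10011011
byte 1: 01100101 ⊕ 11111001 = 10011100
byte 2: 01100010 ⊕ 11100100 = 10000110
byte 3: 01101111 ⊕ 11100000 = 10001111
byte 4: 01101111 ⊕ 10001000 = 11100111
byte 5: 01110100 ⊕ 00101110 = 01011010
byte 6: 00100000 ⊕ 10101010 = 10001010
byte 7: 00110101 ⊕ 01100101 = 01010000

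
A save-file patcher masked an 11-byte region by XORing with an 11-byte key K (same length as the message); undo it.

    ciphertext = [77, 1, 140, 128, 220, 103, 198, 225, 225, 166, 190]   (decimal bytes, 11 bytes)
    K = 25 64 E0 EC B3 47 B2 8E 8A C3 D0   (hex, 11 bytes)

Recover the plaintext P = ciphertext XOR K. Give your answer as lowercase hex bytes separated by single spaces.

byte 0: 4d ^ 25 = 68
byte 1: 01 ^ 64 = 65
byte 2: 8c ^ e0 = 6c
byte 3: 80 ^ ec = 6c
byte 4: dc ^ b3 = 6f
byte 5: 67 ^ 47 = 20
byte 6: c6 ^ b2 = 74
byte 7: e1 ^ 8e = 6f
byte 8: e1 ^ 8a = 6b
byte 9: a6 ^ c3 = 65
byte 10: be ^ d0 = 6e

68 65 6c 6c 6f 20 74 6f 6b 65 6e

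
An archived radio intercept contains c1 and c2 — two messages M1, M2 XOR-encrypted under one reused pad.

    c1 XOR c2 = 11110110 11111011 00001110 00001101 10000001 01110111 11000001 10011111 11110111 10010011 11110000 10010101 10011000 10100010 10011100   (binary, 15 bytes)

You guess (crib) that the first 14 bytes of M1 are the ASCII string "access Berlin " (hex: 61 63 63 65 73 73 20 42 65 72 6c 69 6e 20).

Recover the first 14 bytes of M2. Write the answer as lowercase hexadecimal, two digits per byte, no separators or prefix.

97986d68f204e1dd92e19cfcf682

Since c1 ⊕ c2 = M1 ⊕ M2, XORing with the guessed M1 bytes yields the corresponding M2 bytes: M2 = (c1 ⊕ c2) ⊕ M1.
f6 ^ 61 = 97
fb ^ 63 = 98
0e ^ 63 = 6d
0d ^ 65 = 68
81 ^ 73 = f2
77 ^ 73 = 04
c1 ^ 20 = e1
9f ^ 42 = dd
f7 ^ 65 = 92
93 ^ 72 = e1
f0 ^ 6c = 9c
95 ^ 69 = fc
98 ^ 6e = f6
a2 ^ 20 = 82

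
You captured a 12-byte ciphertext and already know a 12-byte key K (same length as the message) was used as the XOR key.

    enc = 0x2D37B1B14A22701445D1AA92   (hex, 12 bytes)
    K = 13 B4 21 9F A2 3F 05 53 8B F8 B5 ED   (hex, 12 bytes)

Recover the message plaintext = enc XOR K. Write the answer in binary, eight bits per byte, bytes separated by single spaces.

00111110 10000011 10010000 00101110 11101000 00011101 01110101 01000111 11001110 00101001 00011111 01111111

XOR is its own inverse, so applying the key byte-wise gives the result directly.
byte 0: 00101101 xor 00010011 = 00111110
byte 1: 00110111 xor 10110100 = 10000011
byte 2: 10110001 xor 00100001 = 10010000
byte 3: 10110001 xor 10011111 = 00101110
byte 4: 01001010 xor 10100010 = 11101000
byte 5: 00100010 xor 00111111 = 00011101
byte 6: 01110000 xor 00000101 = 01110101
byte 7: 00010100 xor 01010011 = 01000111
byte 8: 01000101 xor 10001011 = 11001110
byte 9: 11010001 xor 11111000 = 00101001
byte 10: 10101010 xor 10110101 = 00011111
byte 11: 10010010 xor 11101101 = 01111111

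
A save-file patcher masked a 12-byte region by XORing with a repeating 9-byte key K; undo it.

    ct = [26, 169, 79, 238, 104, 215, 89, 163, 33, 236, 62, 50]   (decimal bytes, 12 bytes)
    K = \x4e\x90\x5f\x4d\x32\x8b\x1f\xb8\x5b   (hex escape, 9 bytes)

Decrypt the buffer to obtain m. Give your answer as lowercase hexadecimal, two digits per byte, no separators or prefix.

The 9-byte key repeats, so the effective keystream is 4e 90 5f 4d 32 8b 1f b8 5b 4e 90 5f.
byte 0: 00011010 ⊕ 01001110 = 01010100
byte 1: 10101001 ⊕ 10010000 = 00111001
byte 2: 01001111 ⊕ 01011111 = 00010000
byte 3: 11101110 ⊕ 01001101 = 10100011
byte 4: 01101000 ⊕ 00110010 = 01011010
byte 5: 11010111 ⊕ 10001011 = 01011100
byte 6: 01011001 ⊕ 00011111 = 01000110
byte 7: 10100011 ⊕ 10111000 = 00011011
byte 8: 00100001 ⊕ 01011011 = 01111010
byte 9: 11101100 ⊕ 01001110 = 10100010
byte 10: 00111110 ⊕ 10010000 = 10101110
byte 11: 00110010 ⊕ 01011111 = 01101101

543910a35a5c461b7aa2ae6d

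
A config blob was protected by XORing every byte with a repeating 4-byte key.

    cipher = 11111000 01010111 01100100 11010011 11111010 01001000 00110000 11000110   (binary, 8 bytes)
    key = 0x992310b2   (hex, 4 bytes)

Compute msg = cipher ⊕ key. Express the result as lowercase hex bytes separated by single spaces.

The 4-byte key repeats, so the effective keystream is 99 23 10 b2 99 23 10 b2.
byte 0: 11111000 XOR 10011001 = 01100001
byte 1: 01010111 XOR 00100011 = 01110100
byte 2: 01100100 XOR 00010000 = 01110100
byte 3: 11010011 XOR 10110010 = 01100001
byte 4: 11111010 XOR 10011001 = 01100011
byte 5: 01001000 XOR 00100011 = 01101011
byte 6: 00110000 XOR 00010000 = 00100000
byte 7: 11000110 XOR 10110010 = 01110100

61 74 74 61 63 6b 20 74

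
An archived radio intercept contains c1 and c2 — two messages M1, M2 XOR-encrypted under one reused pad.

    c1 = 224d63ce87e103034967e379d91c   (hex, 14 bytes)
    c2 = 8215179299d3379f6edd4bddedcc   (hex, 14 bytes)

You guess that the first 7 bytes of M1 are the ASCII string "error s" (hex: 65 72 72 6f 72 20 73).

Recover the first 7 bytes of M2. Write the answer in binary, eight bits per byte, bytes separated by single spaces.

11000101 00101010 00000110 00110011 01101100 00010010 01000111

First, c1 ⊕ c2 = (M1 ⊕ K) ⊕ (M2 ⊕ K) = M1 ⊕ M2, so the key drops out. Then M2 = (M1 ⊕ M2) ⊕ M1 over the first 7 bytes.
byte 0: (22 ⊕ 82) ⊕ 65 = a0 ⊕ 65 = c5
byte 1: (4d ⊕ 15) ⊕ 72 = 58 ⊕ 72 = 2a
byte 2: (63 ⊕ 17) ⊕ 72 = 74 ⊕ 72 = 06
byte 3: (ce ⊕ 92) ⊕ 6f = 5c ⊕ 6f = 33
byte 4: (87 ⊕ 99) ⊕ 72 = 1e ⊕ 72 = 6c
byte 5: (e1 ⊕ d3) ⊕ 20 = 32 ⊕ 20 = 12
byte 6: (03 ⊕ 37) ⊕ 73 = 34 ⊕ 73 = 47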